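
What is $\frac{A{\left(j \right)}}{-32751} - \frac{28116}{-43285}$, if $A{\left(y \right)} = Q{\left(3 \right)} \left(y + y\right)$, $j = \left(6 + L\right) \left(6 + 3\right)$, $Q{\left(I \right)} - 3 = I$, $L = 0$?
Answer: $\frac{3005988}{4773155} \approx 0.62977$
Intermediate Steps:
$Q{\left(I \right)} = 3 + I$
$j = 54$ ($j = \left(6 + 0\right) \left(6 + 3\right) = 6 \cdot 9 = 54$)
$A{\left(y \right)} = 12 y$ ($A{\left(y \right)} = \left(3 + 3\right) \left(y + y\right) = 6 \cdot 2 y = 12 y$)
$\frac{A{\left(j \right)}}{-32751} - \frac{28116}{-43285} = \frac{12 \cdot 54}{-32751} - \frac{28116}{-43285} = 648 \left(- \frac{1}{32751}\right) - - \frac{2556}{3935} = - \frac{24}{1213} + \frac{2556}{3935} = \frac{3005988}{4773155}$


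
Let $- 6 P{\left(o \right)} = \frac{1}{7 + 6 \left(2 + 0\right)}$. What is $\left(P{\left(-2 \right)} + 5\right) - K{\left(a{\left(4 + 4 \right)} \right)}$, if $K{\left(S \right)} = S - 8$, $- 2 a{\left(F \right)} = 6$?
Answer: $\frac{1823}{114} \approx 15.991$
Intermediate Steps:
$P{\left(o \right)} = - \frac{1}{114}$ ($P{\left(o \right)} = - \frac{1}{6 \left(7 + 6 \left(2 + 0\right)\right)} = - \frac{1}{6 \left(7 + 6 \cdot 2\right)} = - \frac{1}{6 \left(7 + 12\right)} = - \frac{1}{6 \cdot 19} = \left(- \frac{1}{6}\right) \frac{1}{19} = - \frac{1}{114}$)
$a{\left(F \right)} = -3$ ($a{\left(F \right)} = \left(- \frac{1}{2}\right) 6 = -3$)
$K{\left(S \right)} = -8 + S$
$\left(P{\left(-2 \right)} + 5\right) - K{\left(a{\left(4 + 4 \right)} \right)} = \left(- \frac{1}{114} + 5\right) - \left(-8 - 3\right) = \frac{569}{114} - -11 = \frac{569}{114} + 11 = \frac{1823}{114}$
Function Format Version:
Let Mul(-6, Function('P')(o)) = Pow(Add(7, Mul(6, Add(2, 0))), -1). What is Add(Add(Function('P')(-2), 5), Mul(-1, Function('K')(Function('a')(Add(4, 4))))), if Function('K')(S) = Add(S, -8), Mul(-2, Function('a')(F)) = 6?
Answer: Rational(1823, 114) ≈ 15.991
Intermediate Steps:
Function('P')(o) = Rational(-1, 114) (Function('P')(o) = Mul(Rational(-1, 6), Pow(Add(7, Mul(6, Add(2, 0))), -1)) = Mul(Rational(-1, 6), Pow(Add(7, Mul(6, 2)), -1)) = Mul(Rational(-1, 6), Pow(Add(7, 12), -1)) = Mul(Rational(-1, 6), Pow(19, -1)) = Mul(Rational(-1, 6), Rational(1, 19)) = Rational(-1, 114))
Function('a')(F) = -3 (Function('a')(F) = Mul(Rational(-1, 2), 6) = -3)
Function('K')(S) = Add(-8, S)
Add(Add(Function('P')(-2), 5), Mul(-1, Function('K')(Function('a')(Add(4, 4))))) = Add(Add(Rational(-1, 114), 5), Mul(-1, Add(-8, -3))) = Add(Rational(569, 114), Mul(-1, -11)) = Add(Rational(569, 114), 11) = Rational(1823, 114)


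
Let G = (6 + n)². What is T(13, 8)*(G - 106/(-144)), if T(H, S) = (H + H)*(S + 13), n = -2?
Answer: 109655/12 ≈ 9137.9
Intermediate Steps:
T(H, S) = 2*H*(13 + S) (T(H, S) = (2*H)*(13 + S) = 2*H*(13 + S))
G = 16 (G = (6 - 2)² = 4² = 16)
T(13, 8)*(G - 106/(-144)) = (2*13*(13 + 8))*(16 - 106/(-144)) = (2*13*21)*(16 - 106*(-1/144)) = 546*(16 + 53/72) = 546*(1205/72) = 109655/12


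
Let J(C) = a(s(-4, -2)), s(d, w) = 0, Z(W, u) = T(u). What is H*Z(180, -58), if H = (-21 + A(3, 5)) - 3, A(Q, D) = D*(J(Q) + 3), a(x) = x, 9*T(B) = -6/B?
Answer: -3/29 ≈ -0.10345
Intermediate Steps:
T(B) = -2/(3*B) (T(B) = (-6/B)/9 = -2/(3*B))
Z(W, u) = -2/(3*u)
J(C) = 0
A(Q, D) = 3*D (A(Q, D) = D*(0 + 3) = D*3 = 3*D)
H = -9 (H = (-21 + 3*5) - 3 = (-21 + 15) - 3 = -6 - 3 = -9)
H*Z(180, -58) = -(-6)/(-58) = -(-6)*(-1)/58 = -9*1/87 = -3/29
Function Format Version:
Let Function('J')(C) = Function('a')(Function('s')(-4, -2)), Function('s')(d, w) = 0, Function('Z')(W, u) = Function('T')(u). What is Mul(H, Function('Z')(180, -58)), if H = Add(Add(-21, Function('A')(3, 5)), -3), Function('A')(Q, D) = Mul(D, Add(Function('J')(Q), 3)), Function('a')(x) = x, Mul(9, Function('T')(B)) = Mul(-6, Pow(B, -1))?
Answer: Rational(-3, 29) ≈ -0.10345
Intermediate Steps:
Function('T')(B) = Mul(Rational(-2, 3), Pow(B, -1)) (Function('T')(B) = Mul(Rational(1, 9), Mul(-6, Pow(B, -1))) = Mul(Rational(-2, 3), Pow(B, -1)))
Function('Z')(W, u) = Mul(Rational(-2, 3), Pow(u, -1))
Function('J')(C) = 0
Function('A')(Q, D) = Mul(3, D) (Function('A')(Q, D) = Mul(D, Add(0, 3)) = Mul(D, 3) = Mul(3, D))
H = -9 (H = Add(Add(-21, Mul(3, 5)), -3) = Add(Add(-21, 15), -3) = Add(-6, -3) = -9)
Mul(H, Function('Z')(180, -58)) = Mul(-9, Mul(Rational(-2, 3), Pow(-58, -1))) = Mul(-9, Mul(Rational(-2, 3), Rational(-1, 58))) = Mul(-9, Rational(1, 87)) = Rational(-3, 29)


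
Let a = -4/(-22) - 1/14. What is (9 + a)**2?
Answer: 1968409/23716 ≈ 82.999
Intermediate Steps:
a = 17/154 (a = -4*(-1/22) - 1*1/14 = 2/11 - 1/14 = 17/154 ≈ 0.11039)
(9 + a)**2 = (9 + 17/154)**2 = (1403/154)**2 = 1968409/23716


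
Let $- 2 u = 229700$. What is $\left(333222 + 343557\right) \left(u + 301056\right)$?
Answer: $126020310474$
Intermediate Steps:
$u = -114850$ ($u = \left(- \frac{1}{2}\right) 229700 = -114850$)
$\left(333222 + 343557\right) \left(u + 301056\right) = \left(333222 + 343557\right) \left(-114850 + 301056\right) = 676779 \cdot 186206 = 126020310474$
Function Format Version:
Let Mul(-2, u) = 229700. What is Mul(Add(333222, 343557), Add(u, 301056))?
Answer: 126020310474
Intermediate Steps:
u = -114850 (u = Mul(Rational(-1, 2), 229700) = -114850)
Mul(Add(333222, 343557), Add(u, 301056)) = Mul(Add(333222, 343557), Add(-114850, 301056)) = Mul(676779, 186206) = 126020310474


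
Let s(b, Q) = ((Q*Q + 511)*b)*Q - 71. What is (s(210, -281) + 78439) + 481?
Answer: -4689563871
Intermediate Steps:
s(b, Q) = -71 + Q*b*(511 + Q²) (s(b, Q) = ((Q² + 511)*b)*Q - 71 = ((511 + Q²)*b)*Q - 71 = (b*(511 + Q²))*Q - 71 = Q*b*(511 + Q²) - 71 = -71 + Q*b*(511 + Q²))
(s(210, -281) + 78439) + 481 = ((-71 + 210*(-281)³ + 511*(-281)*210) + 78439) + 481 = ((-71 + 210*(-22188041) - 30154110) + 78439) + 481 = ((-71 - 4659488610 - 30154110) + 78439) + 481 = (-4689642791 + 78439) + 481 = -4689564352 + 481 = -4689563871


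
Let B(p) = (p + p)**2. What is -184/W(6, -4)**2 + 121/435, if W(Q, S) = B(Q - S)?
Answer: 481999/1740000 ≈ 0.27701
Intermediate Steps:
B(p) = 4*p**2 (B(p) = (2*p)**2 = 4*p**2)
W(Q, S) = 4*(Q - S)**2
-184/W(6, -4)**2 + 121/435 = -184*1/(16*(6 - 1*(-4))**4) + 121/435 = -184*1/(16*(6 + 4)**4) + 121*(1/435) = -184/((4*10**2)**2) + 121/435 = -184/((4*100)**2) + 121/435 = -184/(400**2) + 121/435 = -184/160000 + 121/435 = -184*1/160000 + 121/435 = -23/20000 + 121/435 = 481999/1740000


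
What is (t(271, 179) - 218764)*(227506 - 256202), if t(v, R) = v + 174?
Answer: 6264882024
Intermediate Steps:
t(v, R) = 174 + v
(t(271, 179) - 218764)*(227506 - 256202) = ((174 + 271) - 218764)*(227506 - 256202) = (445 - 218764)*(-28696) = -218319*(-28696) = 6264882024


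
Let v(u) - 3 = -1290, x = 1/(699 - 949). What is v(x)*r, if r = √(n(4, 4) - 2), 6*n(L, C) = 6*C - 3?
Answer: -1287*√6/2 ≈ -1576.2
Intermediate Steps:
x = -1/250 (x = 1/(-250) = -1/250 ≈ -0.0040000)
v(u) = -1287 (v(u) = 3 - 1290 = -1287)
n(L, C) = -½ + C (n(L, C) = (6*C - 3)/6 = (-3 + 6*C)/6 = -½ + C)
r = √6/2 (r = √((-½ + 4) - 2) = √(7/2 - 2) = √(3/2) = √6/2 ≈ 1.2247)
v(x)*r = -1287*√6/2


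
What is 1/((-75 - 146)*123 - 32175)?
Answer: -1/59358 ≈ -1.6847e-5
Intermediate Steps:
1/((-75 - 146)*123 - 32175) = 1/(-221*123 - 32175) = 1/(-27183 - 32175) = 1/(-59358) = -1/59358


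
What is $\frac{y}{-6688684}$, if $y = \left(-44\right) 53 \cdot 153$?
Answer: $\frac{5247}{98363} \approx 0.053343$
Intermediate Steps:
$y = -356796$ ($y = \left(-2332\right) 153 = -356796$)
$\frac{y}{-6688684} = - \frac{356796}{-6688684} = \left(-356796\right) \left(- \frac{1}{6688684}\right) = \frac{5247}{98363}$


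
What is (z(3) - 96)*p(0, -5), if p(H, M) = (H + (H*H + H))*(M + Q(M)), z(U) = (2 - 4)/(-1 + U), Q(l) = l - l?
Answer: 0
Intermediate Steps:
Q(l) = 0
z(U) = -2/(-1 + U)
p(H, M) = M*(H**2 + 2*H) (p(H, M) = (H + (H*H + H))*(M + 0) = (H + (H**2 + H))*M = (H + (H + H**2))*M = (H**2 + 2*H)*M = M*(H**2 + 2*H))
(z(3) - 96)*p(0, -5) = (-2/(-1 + 3) - 96)*(0*(-5)*(2 + 0)) = (-2/2 - 96)*(0*(-5)*2) = (-2*1/2 - 96)*0 = (-1 - 96)*0 = -97*0 = 0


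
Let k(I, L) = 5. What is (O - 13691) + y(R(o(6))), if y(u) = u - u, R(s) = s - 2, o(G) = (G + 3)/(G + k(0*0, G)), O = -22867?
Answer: -36558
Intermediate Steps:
o(G) = (3 + G)/(5 + G) (o(G) = (G + 3)/(G + 5) = (3 + G)/(5 + G))
R(s) = -2 + s
y(u) = 0
(O - 13691) + y(R(o(6))) = (-22867 - 13691) + 0 = -36558 + 0 = -36558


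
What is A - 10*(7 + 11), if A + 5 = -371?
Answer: -556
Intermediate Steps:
A = -376 (A = -5 - 371 = -376)
A - 10*(7 + 11) = -376 - 10*(7 + 11) = -376 - 10*18 = -376 - 1*180 = -376 - 180 = -556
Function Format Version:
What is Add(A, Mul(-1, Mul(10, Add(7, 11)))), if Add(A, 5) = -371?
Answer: -556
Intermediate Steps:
A = -376 (A = Add(-5, -371) = -376)
Add(A, Mul(-1, Mul(10, Add(7, 11)))) = Add(-376, Mul(-1, Mul(10, Add(7, 11)))) = Add(-376, Mul(-1, Mul(10, 18))) = Add(-376, Mul(-1, 180)) = Add(-376, -180) = -556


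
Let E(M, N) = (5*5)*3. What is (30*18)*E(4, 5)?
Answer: 40500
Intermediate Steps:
E(M, N) = 75 (E(M, N) = 25*3 = 75)
(30*18)*E(4, 5) = (30*18)*75 = 540*75 = 40500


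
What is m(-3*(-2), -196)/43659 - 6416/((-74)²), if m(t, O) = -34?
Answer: -70075582/59769171 ≈ -1.1724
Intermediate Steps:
m(-3*(-2), -196)/43659 - 6416/((-74)²) = -34/43659 - 6416/((-74)²) = -34*1/43659 - 6416/5476 = -34/43659 - 6416*1/5476 = -34/43659 - 1604/1369 = -70075582/59769171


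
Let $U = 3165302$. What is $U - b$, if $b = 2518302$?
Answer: $647000$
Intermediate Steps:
$U - b = 3165302 - 2518302 = 647000$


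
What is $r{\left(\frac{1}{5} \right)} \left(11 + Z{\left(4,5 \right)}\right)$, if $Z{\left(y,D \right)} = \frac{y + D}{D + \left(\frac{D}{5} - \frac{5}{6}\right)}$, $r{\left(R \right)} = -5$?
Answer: $- \frac{1975}{31} \approx -63.71$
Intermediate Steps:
$Z{\left(y,D \right)} = \frac{D + y}{- \frac{5}{6} + \frac{6 D}{5}}$ ($Z{\left(y,D \right)} = \frac{D + y}{D + \left(D \frac{1}{5} - \frac{5}{6}\right)} = \frac{D + y}{D + \left(\frac{D}{5} - \frac{5}{6}\right)} = \frac{D + y}{D + \left(- \frac{5}{6} + \frac{D}{5}\right)} = \frac{D + y}{- \frac{5}{6} + \frac{6 D}{5}}$)
$r{\left(\frac{1}{5} \right)} \left(11 + Z{\left(4,5 \right)}\right) = - 5 \left(11 + \frac{30 \left(5 + 4\right)}{-25 + 36 \cdot 5}\right) = - 5 \left(11 + 30 \frac{1}{-25 + 180} \cdot 9\right) = - 5 \left(11 + 30 \cdot \frac{1}{155} \cdot 9\right) = - 5 \left(11 + \frac{54}{31}\right) = \left(-5\right) \frac{395}{31} = - \frac{1975}{31}$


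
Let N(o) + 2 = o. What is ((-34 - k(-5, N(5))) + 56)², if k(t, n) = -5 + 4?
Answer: 529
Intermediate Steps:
N(o) = -2 + o
k(t, n) = -1
((-34 - k(-5, N(5))) + 56)² = ((-34 - 1*(-1)) + 56)² = ((-34 + 1) + 56)² = (-33 + 56)² = 23² = 529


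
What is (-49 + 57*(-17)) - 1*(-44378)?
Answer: 43360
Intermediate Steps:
(-49 + 57*(-17)) - 1*(-44378) = (-49 - 969) + 44378 = -1018 + 44378 = 43360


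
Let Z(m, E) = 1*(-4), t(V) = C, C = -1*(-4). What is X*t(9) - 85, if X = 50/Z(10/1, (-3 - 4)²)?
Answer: -135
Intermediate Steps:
C = 4
t(V) = 4
Z(m, E) = -4
X = -25/2 (X = 50/(-4) = 50*(-¼) = -25/2 ≈ -12.500)
X*t(9) - 85 = -25/2*4 - 85 = -50 - 85 = -135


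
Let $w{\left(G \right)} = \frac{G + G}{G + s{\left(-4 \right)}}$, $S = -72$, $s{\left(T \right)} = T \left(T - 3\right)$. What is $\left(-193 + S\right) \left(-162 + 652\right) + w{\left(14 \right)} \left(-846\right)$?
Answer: $-130414$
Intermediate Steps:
$s{\left(T \right)} = T \left(-3 + T\right)$
$w{\left(G \right)} = \frac{2 G}{28 + G}$ ($w{\left(G \right)} = \frac{G + G}{G - 4 \left(-3 - 4\right)} = \frac{2 G}{G - -28} = \frac{2 G}{G + 28} = \frac{2 G}{28 + G}$)
$\left(-193 + S\right) \left(-162 + 652\right) + w{\left(14 \right)} \left(-846\right) = \left(-193 - 72\right) \left(-162 + 652\right) + 2 \cdot 14 \frac{1}{28 + 14} \left(-846\right) = \left(-265\right) 490 + 2 \cdot 14 \cdot \frac{1}{42} \left(-846\right) = -129850 + 2 \cdot 14 \cdot \frac{1}{42} \left(-846\right) = -129850 + \frac{2}{3} \left(-846\right) = -129850 - 564 = -130414$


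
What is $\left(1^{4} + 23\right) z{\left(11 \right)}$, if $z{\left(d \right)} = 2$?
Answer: $48$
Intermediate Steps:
$\left(1^{4} + 23\right) z{\left(11 \right)} = \left(1^{4} + 23\right) 2 = \left(1 + 23\right) 2 = 24 \cdot 2 = 48$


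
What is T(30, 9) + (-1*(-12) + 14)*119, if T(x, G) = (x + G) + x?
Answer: 3163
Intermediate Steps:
T(x, G) = G + 2*x (T(x, G) = (G + x) + x = G + 2*x)
T(30, 9) + (-1*(-12) + 14)*119 = (9 + 2*30) + (-1*(-12) + 14)*119 = (9 + 60) + (12 + 14)*119 = 69 + 26*119 = 69 + 3094 = 3163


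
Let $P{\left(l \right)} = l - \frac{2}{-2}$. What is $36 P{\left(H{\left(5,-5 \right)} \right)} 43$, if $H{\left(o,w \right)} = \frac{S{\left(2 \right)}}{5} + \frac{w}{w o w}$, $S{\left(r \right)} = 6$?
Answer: $\frac{83592}{25} \approx 3343.7$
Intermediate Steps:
$H{\left(o,w \right)} = \frac{6}{5} + \frac{1}{o w}$ ($H{\left(o,w \right)} = \frac{6}{5} + \frac{w}{w o w} = 6 \cdot \frac{1}{5} + \frac{w}{o w w} = \frac{6}{5} + \frac{w}{o w^{2}} = \frac{6}{5} + w \frac{1}{o w^{2}} = \frac{6}{5} + \frac{1}{o w}$)
$P{\left(l \right)} = 1 + l$ ($P{\left(l \right)} = l - -1 = l + 1 = 1 + l$)
$36 P{\left(H{\left(5,-5 \right)} \right)} 43 = 36 \left(1 + \left(\frac{6}{5} + \frac{1}{5 \left(-5\right)}\right)\right) 43 = 36 \left(1 + \left(\frac{6}{5} + \frac{1}{5} \left(- \frac{1}{5}\right)\right)\right) 43 = 36 \left(1 + \left(\frac{6}{5} - \frac{1}{25}\right)\right) 43 = 36 \left(1 + \frac{29}{25}\right) 43 = 36 \cdot \frac{54}{25} \cdot 43 = \frac{1944}{25} \cdot 43 = \frac{83592}{25}$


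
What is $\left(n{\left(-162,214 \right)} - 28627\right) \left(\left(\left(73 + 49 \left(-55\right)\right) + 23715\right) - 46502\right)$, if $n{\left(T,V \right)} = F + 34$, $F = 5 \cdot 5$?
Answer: $725884312$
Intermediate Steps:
$F = 25$
$n{\left(T,V \right)} = 59$ ($n{\left(T,V \right)} = 25 + 34 = 59$)
$\left(n{\left(-162,214 \right)} - 28627\right) \left(\left(\left(73 + 49 \left(-55\right)\right) + 23715\right) - 46502\right) = \left(59 - 28627\right) \left(\left(\left(73 + 49 \left(-55\right)\right) + 23715\right) - 46502\right) = - 28568 \left(\left(\left(73 - 2695\right) + 23715\right) - 46502\right) = - 28568 \left(\left(-2622 + 23715\right) - 46502\right) = - 28568 \left(21093 - 46502\right) = \left(-28568\right) \left(-25409\right) = 725884312$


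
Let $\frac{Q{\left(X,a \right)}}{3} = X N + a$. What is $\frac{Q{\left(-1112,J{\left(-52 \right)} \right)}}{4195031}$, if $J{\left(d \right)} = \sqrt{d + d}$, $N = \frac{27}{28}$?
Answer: $- \frac{22518}{29365217} + \frac{6 i \sqrt{26}}{4195031} \approx -0.00076683 + 7.2929 \cdot 10^{-6} i$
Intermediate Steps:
$N = \frac{27}{28}$ ($N = 27 \cdot \frac{1}{28} = \frac{27}{28} \approx 0.96429$)
$J{\left(d \right)} = \sqrt{2} \sqrt{d}$ ($J{\left(d \right)} = \sqrt{2 d} = \sqrt{2} \sqrt{d}$)
$Q{\left(X,a \right)} = 3 a + \frac{81 X}{28}$ ($Q{\left(X,a \right)} = 3 \left(X \frac{27}{28} + a\right) = 3 \left(\frac{27 X}{28} + a\right) = 3 \left(a + \frac{27 X}{28}\right) = 3 a + \frac{81 X}{28}$)
$\frac{Q{\left(-1112,J{\left(-52 \right)} \right)}}{4195031} = \frac{3 \sqrt{2} \sqrt{-52} + \frac{81}{28} \left(-1112\right)}{4195031} = \left(3 \sqrt{2} \cdot 2 i \sqrt{13} - \frac{22518}{7}\right) \frac{1}{4195031} = \left(3 \cdot 2 i \sqrt{26} - \frac{22518}{7}\right) \frac{1}{4195031} = \left(6 i \sqrt{26} - \frac{22518}{7}\right) \frac{1}{4195031} = \left(- \frac{22518}{7} + 6 i \sqrt{26}\right) \frac{1}{4195031} = - \frac{22518}{29365217} + \frac{6 i \sqrt{26}}{4195031}$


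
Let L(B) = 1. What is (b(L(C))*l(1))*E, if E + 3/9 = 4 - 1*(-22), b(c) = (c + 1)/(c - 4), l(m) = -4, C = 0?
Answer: 616/9 ≈ 68.444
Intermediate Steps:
b(c) = (1 + c)/(-4 + c)
E = 77/3 (E = -⅓ + (4 - 1*(-22)) = -⅓ + (4 + 22) = -⅓ + 26 = 77/3 ≈ 25.667)
(b(L(C))*l(1))*E = (((1 + 1)/(-4 + 1))*(-4))*(77/3) = ((2/(-3))*(-4))*(77/3) = (-⅓*2*(-4))*(77/3) = -⅔*(-4)*(77/3) = (8/3)*(77/3) = 616/9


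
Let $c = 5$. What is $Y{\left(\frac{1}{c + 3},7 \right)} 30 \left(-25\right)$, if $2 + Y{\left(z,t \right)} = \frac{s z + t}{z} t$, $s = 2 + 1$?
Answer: $-308250$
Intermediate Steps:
$s = 3$
$Y{\left(z,t \right)} = -2 + \frac{t \left(t + 3 z\right)}{z}$ ($Y{\left(z,t \right)} = -2 + \frac{3 z + t}{z} t = -2 + \frac{t + 3 z}{z} t = -2 + \frac{t \left(t + 3 z\right)}{z}$)
$Y{\left(\frac{1}{c + 3},7 \right)} 30 \left(-25\right) = \left(-2 + 3 \cdot 7 + \frac{7^{2}}{\frac{1}{5 + 3}}\right) 30 \left(-25\right) = \left(-2 + 21 + \frac{49}{\frac{1}{8}}\right) 30 \left(-25\right) = \left(-2 + 21 + 49 \frac{1}{\frac{1}{8}}\right) 30 \left(-25\right) = \left(-2 + 21 + 49 \cdot 8\right) 30 \left(-25\right) = \left(-2 + 21 + 392\right) 30 \left(-25\right) = 411 \cdot 30 \left(-25\right) = 12330 \left(-25\right) = -308250$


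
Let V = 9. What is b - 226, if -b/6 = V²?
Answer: -712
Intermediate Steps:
b = -486 (b = -6*9² = -6*81 = -486)
b - 226 = -486 - 226 = -712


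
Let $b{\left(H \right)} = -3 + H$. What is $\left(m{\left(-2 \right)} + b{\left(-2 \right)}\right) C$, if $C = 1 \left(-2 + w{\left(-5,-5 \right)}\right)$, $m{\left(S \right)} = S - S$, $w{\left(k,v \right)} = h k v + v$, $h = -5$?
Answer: $660$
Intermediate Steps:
$w{\left(k,v \right)} = v - 5 k v$ ($w{\left(k,v \right)} = - 5 k v + v = v - 5 k v$)
$m{\left(S \right)} = 0$
$C = -132$ ($C = 1 \left(-2 - 5 \left(1 - -25\right)\right) = 1 \left(-2 - 5 \left(1 + 25\right)\right) = 1 \left(-2 - 130\right) = 1 \left(-132\right) = -132$)
$\left(m{\left(-2 \right)} + b{\left(-2 \right)}\right) C = \left(0 - 5\right) \left(-132\right) = \left(-5\right) \left(-132\right) = 660$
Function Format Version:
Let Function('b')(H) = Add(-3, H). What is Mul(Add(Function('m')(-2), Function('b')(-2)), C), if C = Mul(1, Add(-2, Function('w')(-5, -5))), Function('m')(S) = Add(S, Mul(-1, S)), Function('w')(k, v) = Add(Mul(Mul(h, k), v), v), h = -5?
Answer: 660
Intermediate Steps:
Function('w')(k, v) = Add(v, Mul(-5, k, v)) (Function('w')(k, v) = Add(Mul(Mul(-5, k), v), v) = Add(Mul(-5, k, v), v) = Add(v, Mul(-5, k, v)))
Function('m')(S) = 0
C = -132 (C = Mul(1, Add(-2, Mul(-5, Add(1, Mul(-5, -5))))) = Mul(1, Add(-2, Mul(-5, Add(1, 25)))) = Mul(1, Add(-2, Mul(-5, 26))) = Mul(1, Add(-2, -130)) = Mul(1, -132) = -132)
Mul(Add(Function('m')(-2), Function('b')(-2)), C) = Mul(Add(0, Add(-3, -2)), -132) = Mul(Add(0, -5), -132) = Mul(-5, -132) = 660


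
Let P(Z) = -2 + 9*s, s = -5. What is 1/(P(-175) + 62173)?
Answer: 1/62126 ≈ 1.6096e-5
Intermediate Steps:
P(Z) = -47 (P(Z) = -2 + 9*(-5) = -2 - 45 = -47)
1/(P(-175) + 62173) = 1/(-47 + 62173) = 1/62126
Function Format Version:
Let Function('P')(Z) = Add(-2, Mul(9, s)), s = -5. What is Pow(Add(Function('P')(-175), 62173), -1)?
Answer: Rational(1, 62126) ≈ 1.6096e-5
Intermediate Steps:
Function('P')(Z) = -47 (Function('P')(Z) = Add(-2, Mul(9, -5)) = Add(-2, -45) = -47)
Pow(Add(Function('P')(-175), 62173), -1) = Pow(Add(-47, 62173), -1) = Pow(62126, -1) = Rational(1, 62126)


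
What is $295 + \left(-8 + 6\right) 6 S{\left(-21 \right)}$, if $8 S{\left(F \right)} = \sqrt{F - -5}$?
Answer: $295 - 6 i \approx 295.0 - 6.0 i$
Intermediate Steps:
$S{\left(F \right)} = \frac{\sqrt{5 + F}}{8}$ ($S{\left(F \right)} = \frac{\sqrt{F - -5}}{8} = \frac{\sqrt{F + 5}}{8} = \frac{\sqrt{5 + F}}{8}$)
$295 + \left(-8 + 6\right) 6 S{\left(-21 \right)} = 295 + \left(-8 + 6\right) 6 \frac{\sqrt{5 - 21}}{8} = 295 + \left(-2\right) 6 \frac{\sqrt{-16}}{8} = 295 - 12 \frac{4 i}{8} = 295 - 12 \frac{i}{2} = 295 - 6 i$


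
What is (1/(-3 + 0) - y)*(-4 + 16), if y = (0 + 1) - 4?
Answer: 32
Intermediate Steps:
y = -3 (y = 1 - 4 = -3)
(1/(-3 + 0) - y)*(-4 + 16) = (1/(-3 + 0) - 1*(-3))*(-4 + 16) = (1/(-3) + 3)*12 = (-1/3 + 3)*12 = (8/3)*12 = 32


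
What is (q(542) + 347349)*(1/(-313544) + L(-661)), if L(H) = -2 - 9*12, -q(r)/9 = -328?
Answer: -1725975113163/44792 ≈ -3.8533e+7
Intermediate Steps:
q(r) = 2952 (q(r) = -9*(-328) = 2952)
L(H) = -110 (L(H) = -2 - 108 = -110)
(q(542) + 347349)*(1/(-313544) + L(-661)) = (2952 + 347349)*(1/(-313544) - 110) = 350301*(-1/313544 - 110) = 350301*(-34489841/313544) = -1725975113163/44792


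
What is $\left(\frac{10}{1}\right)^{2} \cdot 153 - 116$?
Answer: $15184$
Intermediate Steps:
$\left(\frac{10}{1}\right)^{2} \cdot 153 - 116 = \left(10 \cdot 1\right)^{2} \cdot 153 - 116 = 10^{2} \cdot 153 - 116 = 100 \cdot 153 - 116 = 15300 - 116 = 15184$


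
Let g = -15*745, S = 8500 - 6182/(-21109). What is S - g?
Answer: 37756887/1919 ≈ 19675.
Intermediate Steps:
S = 16312062/1919 (S = 8500 - 6182*(-1)/21109 = 8500 - 1*(-562/1919) = 8500 + 562/1919 = 16312062/1919 ≈ 8500.3)
g = -11175
S - g = 16312062/1919 - 1*(-11175) = 16312062/1919 + 11175 = 37756887/1919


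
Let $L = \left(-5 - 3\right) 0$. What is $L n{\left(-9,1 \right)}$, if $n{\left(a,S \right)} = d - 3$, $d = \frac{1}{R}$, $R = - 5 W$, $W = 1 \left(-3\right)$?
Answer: $0$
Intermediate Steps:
$W = -3$
$R = 15$ ($R = \left(-5\right) \left(-3\right) = 15$)
$d = \frac{1}{15} \approx 0.066667$
$n{\left(a,S \right)} = - \frac{44}{15}$ ($n{\left(a,S \right)} = \frac{1}{15} - 3 = - \frac{44}{15}$)
$L = 0$ ($L = \left(-8\right) 0 = 0$)
$L n{\left(-9,1 \right)} = 0 \left(- \frac{44}{15}\right) = 0$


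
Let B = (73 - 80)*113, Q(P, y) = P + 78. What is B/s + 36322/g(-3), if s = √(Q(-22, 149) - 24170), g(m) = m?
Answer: -36322/3 + 791*I*√24114/24114 ≈ -12107.0 + 5.0938*I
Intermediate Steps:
Q(P, y) = 78 + P
B = -791 (B = -7*113 = -791)
s = I*√24114 (s = √((78 - 22) - 24170) = √(56 - 24170) = √(-24114) = I*√24114 ≈ 155.29*I)
B/s + 36322/g(-3) = -791*(-I*√24114/24114) + 36322/(-3) = -(-791)*I*√24114/24114 + 36322*(-⅓) = 791*I*√24114/24114 - 36322/3 = -36322/3 + 791*I*√24114/24114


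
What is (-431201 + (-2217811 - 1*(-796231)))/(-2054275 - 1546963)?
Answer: 1852781/3601238 ≈ 0.51448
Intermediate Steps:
(-431201 + (-2217811 - 1*(-796231)))/(-2054275 - 1546963) = (-431201 + (-2217811 + 796231))/(-3601238) = (-431201 - 1421580)*(-1/3601238) = -1852781*(-1/3601238) = 1852781/3601238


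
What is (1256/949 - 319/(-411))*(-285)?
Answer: -77799965/130013 ≈ -598.40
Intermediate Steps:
(1256/949 - 319/(-411))*(-285) = (1256*(1/949) - 319*(-1/411))*(-285) = (1256/949 + 319/411)*(-285) = (818947/390039)*(-285) = -77799965/130013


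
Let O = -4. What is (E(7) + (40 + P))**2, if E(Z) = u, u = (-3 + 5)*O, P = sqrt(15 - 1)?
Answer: (32 + sqrt(14))**2 ≈ 1277.5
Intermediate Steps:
P = sqrt(14) ≈ 3.7417
u = -8 (u = (-3 + 5)*(-4) = 2*(-4) = -8)
E(Z) = -8
(E(7) + (40 + P))**2 = (-8 + (40 + sqrt(14)))**2 = (32 + sqrt(14))**2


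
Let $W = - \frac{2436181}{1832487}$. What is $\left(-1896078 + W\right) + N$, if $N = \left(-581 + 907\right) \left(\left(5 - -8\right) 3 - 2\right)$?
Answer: $- \frac{3452437263973}{1832487} \approx -1.884 \cdot 10^{6}$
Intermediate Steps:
$W = - \frac{2436181}{1832487}$ ($W = \left(-2436181\right) \frac{1}{1832487} = - \frac{2436181}{1832487} \approx -1.3294$)
$N = 12062$ ($N = 326 \left(\left(5 + 8\right) 3 - 2\right) = 326 \left(13 \cdot 3 - 2\right) = 326 \left(39 - 2\right) = 326 \cdot 37 = 12062$)
$\left(-1896078 + W\right) + N = \left(-1896078 - \frac{2436181}{1832487}\right) + 12062 = - \frac{3474540722167}{1832487} + 12062 = - \frac{3452437263973}{1832487}$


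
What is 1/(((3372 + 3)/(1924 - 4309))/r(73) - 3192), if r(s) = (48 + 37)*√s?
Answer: -63054207272/201269029612149 + 4505*√73/201269029612149 ≈ -0.00031328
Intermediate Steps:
r(s) = 85*√s
1/(((3372 + 3)/(1924 - 4309))/r(73) - 3192) = 1/(((3372 + 3)/(1924 - 4309))/((85*√73)) - 3192) = 1/((3375/(-2385))*(√73/6205) - 3192) = 1/((3375*(-1/2385))*(√73/6205) - 3192) = 1/(-15*√73/65773 - 3192) = 1/(-3192 - 15*√73/65773)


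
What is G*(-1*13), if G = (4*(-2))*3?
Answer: 312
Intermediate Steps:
G = -24 (G = -8*3 = -24)
G*(-1*13) = -(-24)*13 = -24*(-13) = 312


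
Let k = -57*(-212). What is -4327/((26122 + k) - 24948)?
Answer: -4327/13258 ≈ -0.32637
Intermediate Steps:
k = 12084
-4327/((26122 + k) - 24948) = -4327/((26122 + 12084) - 24948) = -4327/(38206 - 24948) = -4327/13258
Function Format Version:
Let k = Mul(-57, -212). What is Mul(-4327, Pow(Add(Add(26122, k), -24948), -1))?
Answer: Rational(-4327, 13258) ≈ -0.32637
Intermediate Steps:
k = 12084
Mul(-4327, Pow(Add(Add(26122, k), -24948), -1)) = Mul(-4327, Pow(Add(Add(26122, 12084), -24948), -1)) = Mul(-4327, Pow(Add(38206, -24948), -1)) = Mul(-4327, Pow(13258, -1)) = Mul(-4327, Rational(1, 13258)) = Rational(-4327, 13258)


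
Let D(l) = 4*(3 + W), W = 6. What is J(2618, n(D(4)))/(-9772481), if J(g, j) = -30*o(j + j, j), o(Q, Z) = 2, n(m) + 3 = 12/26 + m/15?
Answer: 60/9772481 ≈ 6.1397e-6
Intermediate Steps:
D(l) = 36 (D(l) = 4*(3 + 6) = 4*9 = 36)
n(m) = -33/13 + m/15 (n(m) = -3 + (12/26 + m/15) = -3 + (12*(1/26) + m*(1/15)) = -3 + (6/13 + m/15) = -33/13 + m/15)
J(g, j) = -60 (J(g, j) = -30*2 = -60)
J(2618, n(D(4)))/(-9772481) = -60/(-9772481) = -60*(-1/9772481) = 60/9772481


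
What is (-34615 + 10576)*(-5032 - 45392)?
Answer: 1212142536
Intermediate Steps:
(-34615 + 10576)*(-5032 - 45392) = -24039*(-50424) = 1212142536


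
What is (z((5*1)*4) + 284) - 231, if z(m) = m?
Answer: 73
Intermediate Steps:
(z((5*1)*4) + 284) - 231 = ((5*1)*4 + 284) - 231 = (5*4 + 284) - 231 = (20 + 284) - 231 = 304 - 231 = 73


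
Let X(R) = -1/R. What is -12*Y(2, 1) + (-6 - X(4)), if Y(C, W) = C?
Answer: -119/4 ≈ -29.750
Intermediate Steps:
-12*Y(2, 1) + (-6 - X(4)) = -12*2 + (-6 - (-1)/4) = -24 + (-6 - (-1)/4) = -24 + (-6 - 1*(-1/4)) = -24 + (-6 + 1/4) = -24 - 23/4 = -119/4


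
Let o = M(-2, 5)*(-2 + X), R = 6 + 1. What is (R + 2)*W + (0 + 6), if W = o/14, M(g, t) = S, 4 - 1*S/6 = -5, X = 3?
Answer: 285/7 ≈ 40.714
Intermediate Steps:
S = 54 (S = 24 - 6*(-5) = 24 + 30 = 54)
M(g, t) = 54
R = 7
o = 54 (o = 54*(-2 + 3) = 54*1 = 54)
W = 27/7 (W = 54/14 = 54*(1/14) = 27/7 ≈ 3.8571)
(R + 2)*W + (0 + 6) = (7 + 2)*(27/7) + (0 + 6) = 9*(27/7) + 6 = 243/7 + 6 = 285/7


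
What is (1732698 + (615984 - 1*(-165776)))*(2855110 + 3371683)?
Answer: 15657009473194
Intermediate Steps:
(1732698 + (615984 - 1*(-165776)))*(2855110 + 3371683) = (1732698 + (615984 + 165776))*6226793 = (1732698 + 781760)*6226793 = 2514458*6226793 = 15657009473194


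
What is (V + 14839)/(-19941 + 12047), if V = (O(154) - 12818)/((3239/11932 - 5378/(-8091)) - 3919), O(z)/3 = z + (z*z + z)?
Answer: -431325761520253/229689279472354 ≈ -1.8779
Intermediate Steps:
O(z) = 3*z**2 + 6*z (O(z) = 3*(z + (z*z + z)) = 3*(z + (z**2 + z)) = 3*(z + (z + z**2)) = 3*(z**2 + 2*z) = 3*z**2 + 6*z)
V = -440037579096/29096691091 (V = (3*154*(2 + 154) - 12818)/((3239/11932 - 5378/(-8091)) - 3919) = (3*154*156 - 12818)/((3239*(1/11932) - 5378*(-1/8091)) - 3919) = (72072 - 12818)/((3239/11932 + 5378/8091) - 3919) = 59254/(90377045/96541812 - 3919) = 59254/(-378256984183/96541812) = 59254*(-96541812/378256984183) = -440037579096/29096691091 ≈ -15.123)
(V + 14839)/(-19941 + 12047) = (-440037579096/29096691091 + 14839)/(-19941 + 12047) = (431325761520253/29096691091)/(-7894) = (431325761520253/29096691091)*(-1/7894) = -431325761520253/229689279472354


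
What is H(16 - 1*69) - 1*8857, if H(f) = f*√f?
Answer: -8857 - 53*I*√53 ≈ -8857.0 - 385.85*I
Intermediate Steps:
H(f) = f^(3/2)
H(16 - 1*69) - 1*8857 = (16 - 1*69)^(3/2) - 1*8857 = (16 - 69)^(3/2) - 8857 = (-53)^(3/2) - 8857 = -53*I*√53 - 8857 = -8857 - 53*I*√53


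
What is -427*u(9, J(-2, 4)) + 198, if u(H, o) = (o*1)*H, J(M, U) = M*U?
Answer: 30942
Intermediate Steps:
u(H, o) = H*o (u(H, o) = o*H = H*o)
-427*u(9, J(-2, 4)) + 198 = -3843*(-2*4) + 198 = -3843*(-8) + 198 = -427*(-72) + 198 = 30744 + 198 = 30942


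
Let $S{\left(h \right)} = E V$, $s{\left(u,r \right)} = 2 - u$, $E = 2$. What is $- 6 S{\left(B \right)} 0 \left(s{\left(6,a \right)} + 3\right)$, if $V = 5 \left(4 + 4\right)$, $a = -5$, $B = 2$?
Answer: $0$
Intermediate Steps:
$V = 40$ ($V = 5 \cdot 8 = 40$)
$S{\left(h \right)} = 80$ ($S{\left(h \right)} = 2 \cdot 40 = 80$)
$- 6 S{\left(B \right)} 0 \left(s{\left(6,a \right)} + 3\right) = \left(-6\right) 80 \cdot 0 \left(\left(2 - 6\right) + 3\right) = - 480 \cdot 0 \left(\left(2 - 6\right) + 3\right) = - 480 \cdot 0 \left(-4 + 3\right) = - 480 \cdot 0 \left(-1\right) = \left(-480\right) 0 = 0$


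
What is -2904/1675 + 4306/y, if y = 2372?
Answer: 162131/1986550 ≈ 0.081614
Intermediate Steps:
-2904/1675 + 4306/y = -2904/1675 + 4306/2372 = -2904*1/1675 + 4306*(1/2372) = -2904/1675 + 2153/1186 = 162131/1986550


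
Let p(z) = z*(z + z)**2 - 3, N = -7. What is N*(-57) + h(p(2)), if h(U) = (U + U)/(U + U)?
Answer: 400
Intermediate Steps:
p(z) = -3 + 4*z**3 (p(z) = z*(2*z)**2 - 3 = z*(4*z**2) - 3 = 4*z**3 - 3 = -3 + 4*z**3)
h(U) = 1 (h(U) = (2*U)/((2*U)) = (2*U)*(1/(2*U)) = 1)
N*(-57) + h(p(2)) = -7*(-57) + 1 = 399 + 1 = 400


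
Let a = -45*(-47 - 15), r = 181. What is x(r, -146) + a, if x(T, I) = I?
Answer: 2644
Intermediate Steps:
a = 2790 (a = -45*(-62) = 2790)
x(r, -146) + a = -146 + 2790 = 2644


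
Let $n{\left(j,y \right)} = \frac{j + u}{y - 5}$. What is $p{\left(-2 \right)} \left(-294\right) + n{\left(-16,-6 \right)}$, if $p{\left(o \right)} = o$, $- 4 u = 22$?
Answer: $\frac{12979}{22} \approx 589.95$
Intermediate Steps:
$u = - \frac{11}{2}$ ($u = \left(- \frac{1}{4}\right) 22 = - \frac{11}{2} \approx -5.5$)
$n{\left(j,y \right)} = \frac{- \frac{11}{2} + j}{-5 + y}$ ($n{\left(j,y \right)} = \frac{j - \frac{11}{2}}{y - 5} = \frac{- \frac{11}{2} + j}{-5 + y}$)
$p{\left(-2 \right)} \left(-294\right) + n{\left(-16,-6 \right)} = \left(-2\right) \left(-294\right) + \frac{- \frac{11}{2} - 16}{-5 - 6} = 588 + \frac{1}{-11} \left(- \frac{43}{2}\right) = 588 - - \frac{43}{22} = 588 + \frac{43}{22} = \frac{12979}{22}$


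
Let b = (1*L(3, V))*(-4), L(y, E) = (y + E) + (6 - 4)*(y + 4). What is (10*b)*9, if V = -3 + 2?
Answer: -5760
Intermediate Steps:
V = -1
L(y, E) = 8 + E + 3*y (L(y, E) = (E + y) + 2*(4 + y) = (E + y) + (8 + 2*y) = 8 + E + 3*y)
b = -64 (b = (1*(8 - 1 + 3*3))*(-4) = (1*(8 - 1 + 9))*(-4) = (1*16)*(-4) = 16*(-4) = -64)
(10*b)*9 = (10*(-64))*9 = -640*9 = -5760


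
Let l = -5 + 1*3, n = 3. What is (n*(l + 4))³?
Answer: 216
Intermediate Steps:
l = -2 (l = -5 + 3 = -2)
(n*(l + 4))³ = (3*(-2 + 4))³ = (3*2)³ = 6³ = 216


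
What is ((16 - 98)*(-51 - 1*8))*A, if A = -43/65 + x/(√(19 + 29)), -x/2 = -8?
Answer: -208034/65 + 19352*√3/3 ≈ 7972.4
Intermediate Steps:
x = 16 (x = -2*(-8) = 16)
A = -43/65 + 4*√3/3 (A = -43/65 + 16/(√(19 + 29)) = -43*1/65 + 16/(√48) = -43/65 + 16/((4*√3)) = -43/65 + 16*(√3/12) = -43/65 + 4*√3/3 ≈ 1.6479)
((16 - 98)*(-51 - 1*8))*A = ((16 - 98)*(-51 - 1*8))*(-43/65 + 4*√3/3) = (-82*(-51 - 8))*(-43/65 + 4*√3/3) = (-82*(-59))*(-43/65 + 4*√3/3) = 4838*(-43/65 + 4*√3/3) = -208034/65 + 19352*√3/3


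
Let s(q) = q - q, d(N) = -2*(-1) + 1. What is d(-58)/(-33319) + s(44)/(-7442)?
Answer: -3/33319 ≈ -9.0039e-5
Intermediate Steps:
d(N) = 3 (d(N) = 2 + 1 = 3)
s(q) = 0
d(-58)/(-33319) + s(44)/(-7442) = 3/(-33319) + 0/(-7442) = 3*(-1/33319) + 0*(-1/7442) = -3/33319 + 0 = -3/33319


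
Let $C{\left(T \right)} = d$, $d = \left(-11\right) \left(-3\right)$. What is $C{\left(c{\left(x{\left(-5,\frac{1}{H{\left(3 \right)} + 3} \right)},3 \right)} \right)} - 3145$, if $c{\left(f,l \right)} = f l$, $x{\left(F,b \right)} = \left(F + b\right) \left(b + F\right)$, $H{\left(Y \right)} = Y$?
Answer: $-3112$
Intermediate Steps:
$x{\left(F,b \right)} = \left(F + b\right)^{2}$ ($x{\left(F,b \right)} = \left(F + b\right) \left(F + b\right) = \left(F + b\right)^{2}$)
$d = 33$
$C{\left(T \right)} = 33$
$C{\left(c{\left(x{\left(-5,\frac{1}{H{\left(3 \right)} + 3} \right)},3 \right)} \right)} - 3145 = 33 - 3145 = -3112$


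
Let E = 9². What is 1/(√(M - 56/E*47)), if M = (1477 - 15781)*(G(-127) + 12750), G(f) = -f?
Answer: -9*I*√3729900970/7459801940 ≈ -7.3682e-5*I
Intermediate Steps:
E = 81
M = -184192608 (M = (1477 - 15781)*(-1*(-127) + 12750) = -14304*(127 + 12750) = -14304*12877 = -184192608)
1/(√(M - 56/E*47)) = 1/(√(-184192608 - 56/81*47)) = 1/(√(-184192608 - 2632/81)) = 1/(√(-14919603880/81)) = 1/(2*I*√3729900970/9) = -9*I*√3729900970/7459801940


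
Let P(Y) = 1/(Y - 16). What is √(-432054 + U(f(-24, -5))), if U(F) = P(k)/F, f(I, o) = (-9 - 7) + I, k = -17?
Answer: I*√188202722070/660 ≈ 657.31*I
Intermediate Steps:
f(I, o) = -16 + I
P(Y) = 1/(-16 + Y)
U(F) = -1/(33*F) (U(F) = 1/((-16 - 17)*F) = 1/((-33)*F) = -1/(33*F))
√(-432054 + U(f(-24, -5))) = √(-432054 - 1/(33*(-16 - 24))) = √(-432054 - 1/33/(-40)) = √(-432054 - 1/33*(-1/40)) = √(-432054 + 1/1320) = √(-570311279/1320) = I*√188202722070/660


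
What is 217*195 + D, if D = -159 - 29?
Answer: 42127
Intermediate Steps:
D = -188
217*195 + D = 217*195 - 188 = 42315 - 188 = 42127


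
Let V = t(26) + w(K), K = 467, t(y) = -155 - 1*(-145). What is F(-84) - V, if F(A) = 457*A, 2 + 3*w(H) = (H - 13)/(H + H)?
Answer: -53766871/1401 ≈ -38378.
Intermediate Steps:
t(y) = -10 (t(y) = -155 + 145 = -10)
w(H) = -⅔ + (-13 + H)/(6*H) (w(H) = -⅔ + ((H - 13)/(H + H))/3 = -⅔ + ((-13 + H)/((2*H)))/3 = -⅔ + ((-13 + H)*(1/(2*H)))/3 = -⅔ + ((-13 + H)/(2*H))/3 = -⅔ + (-13 + H)/(6*H))
V = -14717/1401 (V = -10 + (⅙)*(-13 - 3*467)/467 = -10 + (⅙)*(1/467)*(-13 - 1401) = -10 + (⅙)*(1/467)*(-1414) = -10 - 707/1401 = -14717/1401 ≈ -10.505)
F(-84) - V = 457*(-84) - 1*(-14717/1401) = -38388 + 14717/1401 = -53766871/1401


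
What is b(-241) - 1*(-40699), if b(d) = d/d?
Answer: 40700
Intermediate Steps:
b(d) = 1
b(-241) - 1*(-40699) = 1 - 1*(-40699) = 1 + 40699 = 40700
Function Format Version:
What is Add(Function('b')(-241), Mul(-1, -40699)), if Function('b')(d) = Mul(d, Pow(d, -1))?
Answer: 40700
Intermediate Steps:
Function('b')(d) = 1
Add(Function('b')(-241), Mul(-1, -40699)) = Add(1, Mul(-1, -40699)) = Add(1, 40699) = 40700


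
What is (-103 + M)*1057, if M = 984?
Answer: 931217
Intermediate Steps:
(-103 + M)*1057 = (-103 + 984)*1057 = 881*1057 = 931217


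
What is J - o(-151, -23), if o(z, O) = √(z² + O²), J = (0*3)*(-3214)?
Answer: -√23330 ≈ -152.74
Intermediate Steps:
J = 0 (J = 0*(-3214) = 0)
o(z, O) = √(O² + z²)
J - o(-151, -23) = 0 - √((-23)² + (-151)²) = 0 - √(529 + 22801) = 0 - √23330 = -√23330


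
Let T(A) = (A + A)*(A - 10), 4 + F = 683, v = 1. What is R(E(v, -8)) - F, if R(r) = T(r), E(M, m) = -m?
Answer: -711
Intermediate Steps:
F = 679 (F = -4 + 683 = 679)
T(A) = 2*A*(-10 + A) (T(A) = (2*A)*(-10 + A) = 2*A*(-10 + A))
R(r) = 2*r*(-10 + r)
R(E(v, -8)) - F = 2*(-1*(-8))*(-10 - 1*(-8)) - 1*679 = 2*8*(-10 + 8) - 679 = 2*8*(-2) - 679 = -32 - 679 = -711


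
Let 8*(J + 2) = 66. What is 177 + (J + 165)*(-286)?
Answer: -97601/2 ≈ -48801.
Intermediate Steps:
J = 25/4 (J = -2 + (⅛)*66 = -2 + 33/4 = 25/4 ≈ 6.2500)
177 + (J + 165)*(-286) = 177 + (25/4 + 165)*(-286) = 177 + (685/4)*(-286) = 177 - 97955/2 = -97601/2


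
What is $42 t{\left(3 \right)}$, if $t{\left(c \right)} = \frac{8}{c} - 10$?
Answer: $-308$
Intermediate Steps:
$t{\left(c \right)} = -10 + \frac{8}{c}$
$42 t{\left(3 \right)} = 42 \left(-10 + \frac{8}{3}\right) = 42 \left(- \frac{22}{3}\right) = -308$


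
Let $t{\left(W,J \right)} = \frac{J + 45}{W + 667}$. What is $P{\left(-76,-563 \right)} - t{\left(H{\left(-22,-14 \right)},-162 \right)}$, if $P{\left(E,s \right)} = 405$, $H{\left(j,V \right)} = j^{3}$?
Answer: $\frac{449132}{1109} \approx 404.99$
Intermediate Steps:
$t{\left(W,J \right)} = \frac{45 + J}{667 + W}$
$P{\left(-76,-563 \right)} - t{\left(H{\left(-22,-14 \right)},-162 \right)} = 405 - \frac{45 - 162}{667 + \left(-22\right)^{3}} = 405 - \frac{1}{667 - 10648} \left(-117\right) = 405 - \frac{1}{-9981} \left(-117\right) = 405 - \left(- \frac{1}{9981}\right) \left(-117\right) = 405 - \frac{13}{1109} = \frac{449132}{1109}$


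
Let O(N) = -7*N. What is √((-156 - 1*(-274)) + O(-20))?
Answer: √258 ≈ 16.062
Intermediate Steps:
√((-156 - 1*(-274)) + O(-20)) = √((-156 - 1*(-274)) - 7*(-20)) = √((-156 + 274) + 140) = √(118 + 140) = √258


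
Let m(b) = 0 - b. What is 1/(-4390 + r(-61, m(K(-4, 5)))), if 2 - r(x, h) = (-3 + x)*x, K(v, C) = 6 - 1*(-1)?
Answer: -1/8292 ≈ -0.00012060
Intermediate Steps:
K(v, C) = 7 (K(v, C) = 6 + 1 = 7)
m(b) = -b
r(x, h) = 2 - x*(-3 + x) (r(x, h) = 2 - (-3 + x)*x = 2 - x*(-3 + x))
1/(-4390 + r(-61, m(K(-4, 5)))) = 1/(-4390 + (2 - 1*(-61)² + 3*(-61))) = 1/(-4390 + (2 - 1*3721 - 183)) = 1/(-4390 + (2 - 3721 - 183)) = 1/(-4390 - 3902) = 1/(-8292) = -1/8292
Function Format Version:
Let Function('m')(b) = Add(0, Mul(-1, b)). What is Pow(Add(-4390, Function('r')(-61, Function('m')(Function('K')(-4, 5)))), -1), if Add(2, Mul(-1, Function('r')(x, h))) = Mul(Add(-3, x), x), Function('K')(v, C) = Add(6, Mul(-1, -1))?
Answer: Rational(-1, 8292) ≈ -0.00012060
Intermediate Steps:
Function('K')(v, C) = 7 (Function('K')(v, C) = Add(6, 1) = 7)
Function('m')(b) = Mul(-1, b)
Function('r')(x, h) = Add(2, Mul(-1, x, Add(-3, x))) (Function('r')(x, h) = Add(2, Mul(-1, Mul(Add(-3, x), x))) = Add(2, Mul(-1, Mul(x, Add(-3, x)))) = Add(2, Mul(-1, x, Add(-3, x))))
Pow(Add(-4390, Function('r')(-61, Function('m')(Function('K')(-4, 5)))), -1) = Pow(Add(-4390, Add(2, Mul(-1, Pow(-61, 2)), Mul(3, -61))), -1) = Pow(Add(-4390, Add(2, Mul(-1, 3721), -183)), -1) = Pow(Add(-4390, Add(2, -3721, -183)), -1) = Pow(Add(-4390, -3902), -1) = Pow(-8292, -1) = Rational(-1, 8292)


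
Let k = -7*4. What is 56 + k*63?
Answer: -1708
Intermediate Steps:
k = -28
56 + k*63 = 56 - 28*63 = 56 - 1764 = -1708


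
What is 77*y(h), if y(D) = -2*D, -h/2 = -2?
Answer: -616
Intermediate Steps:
h = 4 (h = -2*(-2) = 4)
77*y(h) = 77*(-2*4) = 77*(-8) = -616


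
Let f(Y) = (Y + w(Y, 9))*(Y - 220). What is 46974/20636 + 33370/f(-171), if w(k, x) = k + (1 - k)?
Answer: 190549255/68583746 ≈ 2.7783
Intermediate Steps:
w(k, x) = 1
f(Y) = (1 + Y)*(-220 + Y) (f(Y) = (Y + 1)*(Y - 220) = (1 + Y)*(-220 + Y))
46974/20636 + 33370/f(-171) = 46974/20636 + 33370/(-220 + (-171)**2 - 219*(-171)) = 46974*(1/20636) + 33370/(-220 + 29241 + 37449) = 23487/10318 + 33370/66470 = 23487/10318 + 33370*(1/66470) = 23487/10318 + 3337/6647 = 190549255/68583746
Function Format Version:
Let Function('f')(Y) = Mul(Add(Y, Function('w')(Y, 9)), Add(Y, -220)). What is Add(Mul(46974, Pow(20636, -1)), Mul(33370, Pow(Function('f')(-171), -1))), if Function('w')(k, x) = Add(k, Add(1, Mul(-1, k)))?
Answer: Rational(190549255, 68583746) ≈ 2.7783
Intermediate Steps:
Function('w')(k, x) = 1
Function('f')(Y) = Mul(Add(1, Y), Add(-220, Y)) (Function('f')(Y) = Mul(Add(Y, 1), Add(Y, -220)) = Mul(Add(1, Y), Add(-220, Y)))
Add(Mul(46974, Pow(20636, -1)), Mul(33370, Pow(Function('f')(-171), -1))) = Add(Mul(46974, Pow(20636, -1)), Mul(33370, Pow(Add(-220, Pow(-171, 2), Mul(-219, -171)), -1))) = Add(Mul(46974, Rational(1, 20636)), Mul(33370, Pow(Add(-220, 29241, 37449), -1))) = Add(Rational(23487, 10318), Mul(33370, Pow(66470, -1))) = Add(Rational(23487, 10318), Mul(33370, Rational(1, 66470))) = Add(Rational(23487, 10318), Rational(3337, 6647)) = Rational(190549255, 68583746)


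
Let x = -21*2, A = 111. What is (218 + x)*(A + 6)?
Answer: 20592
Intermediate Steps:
x = -42
(218 + x)*(A + 6) = (218 - 42)*(111 + 6) = 176*117 = 20592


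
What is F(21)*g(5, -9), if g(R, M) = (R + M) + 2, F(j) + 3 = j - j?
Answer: 6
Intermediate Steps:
F(j) = -3 (F(j) = -3 + (j - j) = -3 + 0 = -3)
g(R, M) = 2 + M + R (g(R, M) = (M + R) + 2 = 2 + M + R)
F(21)*g(5, -9) = -3*(2 - 9 + 5) = -3*(-2) = 6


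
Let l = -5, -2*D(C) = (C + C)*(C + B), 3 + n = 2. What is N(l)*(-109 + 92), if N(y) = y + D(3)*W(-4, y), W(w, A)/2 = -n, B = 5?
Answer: 901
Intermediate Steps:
n = -1 (n = -3 + 2 = -1)
D(C) = -C*(5 + C) (D(C) = -(C + C)*(C + 5)/2 = -2*C*(5 + C)/2 = -C*(5 + C))
W(w, A) = 2 (W(w, A) = 2*(-1*(-1)) = 2*1 = 2)
N(y) = -48 + y (N(y) = y - 1*3*(5 + 3)*2 = y - 1*3*8*2 = y - 24*2 = y - 48 = -48 + y)
N(l)*(-109 + 92) = (-48 - 5)*(-109 + 92) = -53*(-17) = 901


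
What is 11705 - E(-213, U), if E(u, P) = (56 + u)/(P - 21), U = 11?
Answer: 116893/10 ≈ 11689.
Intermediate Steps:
E(u, P) = (56 + u)/(-21 + P)
11705 - E(-213, U) = 11705 - (56 - 213)/(-21 + 11) = 11705 - (-157)/(-10) = 11705 - (-1)*(-157)/10 = 11705 - 1*157/10 = 11705 - 157/10 = 116893/10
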